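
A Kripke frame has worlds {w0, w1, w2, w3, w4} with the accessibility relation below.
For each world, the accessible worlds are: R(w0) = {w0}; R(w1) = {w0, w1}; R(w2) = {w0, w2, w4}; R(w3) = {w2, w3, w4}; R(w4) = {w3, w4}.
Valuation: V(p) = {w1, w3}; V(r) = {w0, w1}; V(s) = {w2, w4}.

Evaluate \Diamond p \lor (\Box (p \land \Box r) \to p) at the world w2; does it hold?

Yes

Recall that \Box ψ holds at a world iff ψ holds at every accessible world, and \Diamond ψ holds iff ψ holds at some accessible world.
At w2: \Diamond p is false, \Box (p \land \Box r) \to p is true, so \Diamond p \lor (\Box (p \land \Box r) \to p) is true.
  At w2: \Diamond p requires p at some successor in {w0, w2, w4}.
    At w0: p is false.
    At w2: p is false.
    At w4: p is false.
  So \Diamond p is false at w2.
  At w2: \Box (p \land \Box r) is false, p is false, so \Box (p \land \Box r) \to p is true.
    At w2: \Box (p \land \Box r) requires p \land \Box r at every successor {w0, w2, w4}.
      p \land \Box r fails at w0, so \Box (p \land \Box r) is false at w2.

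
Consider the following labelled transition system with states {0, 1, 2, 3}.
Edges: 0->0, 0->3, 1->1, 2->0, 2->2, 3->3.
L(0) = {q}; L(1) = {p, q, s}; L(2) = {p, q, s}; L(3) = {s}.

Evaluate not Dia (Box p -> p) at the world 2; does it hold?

At 2: Dia (Box p -> p) is true, so not Dia (Box p -> p) is false.
  At 2: Dia (Box p -> p) requires Box p -> p at some successor in {0, 2}.
    Box p -> p holds at 0, so Dia (Box p -> p) is true at 2.
      At 0: Box p is false, p is false, so Box p -> p is true.

No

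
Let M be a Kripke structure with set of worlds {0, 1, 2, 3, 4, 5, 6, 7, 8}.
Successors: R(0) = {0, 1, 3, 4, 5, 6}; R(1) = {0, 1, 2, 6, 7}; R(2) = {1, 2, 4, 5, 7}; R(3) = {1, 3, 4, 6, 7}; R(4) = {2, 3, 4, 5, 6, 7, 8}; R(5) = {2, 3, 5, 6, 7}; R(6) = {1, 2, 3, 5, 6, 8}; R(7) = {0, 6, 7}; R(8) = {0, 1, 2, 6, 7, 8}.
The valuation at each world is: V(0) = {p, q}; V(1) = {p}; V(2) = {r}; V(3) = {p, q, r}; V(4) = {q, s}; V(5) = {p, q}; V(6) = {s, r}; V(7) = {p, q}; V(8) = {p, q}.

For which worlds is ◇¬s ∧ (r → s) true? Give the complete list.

Let φ = ◇¬s ∧ (r → s). Evaluate φ at each world:
  0 (successors {0, 1, 3, 4, 5, 6}): φ is true.
  1 (successors {0, 1, 2, 6, 7}): φ is true.
  2 (successors {1, 2, 4, 5, 7}): φ is false.
  3 (successors {1, 3, 4, 6, 7}): φ is false.
  4 (successors {2, 3, 4, 5, 6, 7, 8}): φ is true.
  5 (successors {2, 3, 5, 6, 7}): φ is true.
  6 (successors {1, 2, 3, 5, 6, 8}): φ is true.
  7 (successors {0, 6, 7}): φ is true.
  8 (successors {0, 1, 2, 6, 7, 8}): φ is true.
For instance, at 5:
  At 5: ◇¬s is true, r → s is true, so ◇¬s ∧ (r → s) is true.
    At 5: ◇¬s requires ¬s at some successor in {2, 3, 5, 6, 7}.
      ¬s holds at 2, so ◇¬s is true at 5.
Satisfying worlds: {0, 1, 4, 5, 6, 7, 8}

0, 1, 4, 5, 6, 7, 8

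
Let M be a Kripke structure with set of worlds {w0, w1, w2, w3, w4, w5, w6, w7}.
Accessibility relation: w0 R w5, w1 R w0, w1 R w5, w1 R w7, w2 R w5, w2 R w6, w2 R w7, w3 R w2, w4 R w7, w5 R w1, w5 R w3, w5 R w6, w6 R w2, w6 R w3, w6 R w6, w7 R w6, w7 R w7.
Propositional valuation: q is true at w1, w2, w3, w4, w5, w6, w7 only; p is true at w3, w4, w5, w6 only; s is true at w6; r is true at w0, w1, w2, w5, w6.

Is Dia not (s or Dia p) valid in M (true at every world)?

Recall that Dia ψ holds at a world iff ψ holds at some accessible world.
Let φ = Dia not (s or Dia p). Evaluate φ at each world:
  w0 (successors {w5}): φ is false.
  w1 (successors {w0, w5, w7}): φ is false.
  w2 (successors {w5, w6, w7}): φ is false.
  w3 (successors {w2}): φ is false.
  w4 (successors {w7}): φ is false.
  w5 (successors {w1, w3, w6}): φ is true.
  w6 (successors {w2, w3, w6}): φ is true.
  w7 (successors {w6, w7}): φ is false.
Detail at w0 (counterexample):
  At w0: Dia not (s or Dia p) requires not (s or Dia p) at some successor in {w5}.
    At w5: not (s or Dia p) is false.
  So Dia not (s or Dia p) is false at w0.

No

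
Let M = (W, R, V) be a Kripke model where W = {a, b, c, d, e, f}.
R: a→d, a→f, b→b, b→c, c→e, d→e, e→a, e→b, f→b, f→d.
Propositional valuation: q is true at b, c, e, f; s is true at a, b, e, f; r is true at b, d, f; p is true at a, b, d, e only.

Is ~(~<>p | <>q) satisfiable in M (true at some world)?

No

Let φ = ~(~<>p | <>q). Evaluate φ at each world:
  a (successors {d, f}): φ is false.
  b (successors {b, c}): φ is false.
  c (successors {e}): φ is false.
  d (successors {e}): φ is false.
  e (successors {a, b}): φ is false.
  f (successors {b, d}): φ is false.
For instance, at c:
  At c: ~<>p | <>q is true, so ~(~<>p | <>q) is false.
    At c: ~<>p is false, <>q is true, so ~<>p | <>q is true.
      At c: <>p is true, so ~<>p is false.
      At c: <>q requires q at some successor in {e}.
        q holds at e, so <>q is true at c.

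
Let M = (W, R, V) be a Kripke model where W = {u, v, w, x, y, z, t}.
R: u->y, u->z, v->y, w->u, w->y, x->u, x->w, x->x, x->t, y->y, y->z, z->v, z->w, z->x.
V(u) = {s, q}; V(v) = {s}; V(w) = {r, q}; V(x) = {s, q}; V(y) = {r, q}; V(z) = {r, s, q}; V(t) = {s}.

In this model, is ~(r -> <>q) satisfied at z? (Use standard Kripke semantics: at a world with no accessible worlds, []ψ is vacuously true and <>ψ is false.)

At z: r -> <>q is true, so ~(r -> <>q) is false.
  At z: r is true, <>q is true, so r -> <>q is true.
    At z: <>q requires q at some successor in {v, w, x}.
      q holds at w, so <>q is true at z.

No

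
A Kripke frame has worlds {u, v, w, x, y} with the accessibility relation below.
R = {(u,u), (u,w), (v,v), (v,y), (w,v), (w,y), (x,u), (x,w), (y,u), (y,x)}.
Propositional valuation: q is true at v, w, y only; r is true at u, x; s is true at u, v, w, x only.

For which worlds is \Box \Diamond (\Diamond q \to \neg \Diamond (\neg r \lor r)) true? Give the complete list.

none

Let φ = \Box \Diamond (\Diamond q \to \neg \Diamond (\neg r \lor r)). Evaluate φ at each world:
  u (successors {u, w}): φ is false.
  v (successors {v, y}): φ is false.
  w (successors {v, y}): φ is false.
  x (successors {u, w}): φ is false.
  y (successors {u, x}): φ is false.
For instance, at x:
  At x: \Box \Diamond (\Diamond q \to \neg \Diamond (\neg r \lor r)) requires \Diamond (\Diamond q \to \neg \Diamond (\neg r \lor r)) at every successor {u, w}.
    \Diamond (\Diamond q \to \neg \Diamond (\neg r \lor r)) fails at u, so \Box \Diamond (\Diamond q \to \neg \Diamond (\neg r \lor r)) is false at x.
      At u: \Diamond (\Diamond q \to \neg \Diamond (\neg r \lor r)) requires \Diamond q \to \neg \Diamond (\neg r \lor r) at some successor in {u, w}.
        At u: \Diamond q \to \neg \Diamond (\neg r \lor r) is false.
        At w: \Diamond q \to \neg \Diamond (\neg r \lor r) is false.
      So \Diamond (\Diamond q \to \neg \Diamond (\neg r \lor r)) is false at u.
Satisfying worlds: none.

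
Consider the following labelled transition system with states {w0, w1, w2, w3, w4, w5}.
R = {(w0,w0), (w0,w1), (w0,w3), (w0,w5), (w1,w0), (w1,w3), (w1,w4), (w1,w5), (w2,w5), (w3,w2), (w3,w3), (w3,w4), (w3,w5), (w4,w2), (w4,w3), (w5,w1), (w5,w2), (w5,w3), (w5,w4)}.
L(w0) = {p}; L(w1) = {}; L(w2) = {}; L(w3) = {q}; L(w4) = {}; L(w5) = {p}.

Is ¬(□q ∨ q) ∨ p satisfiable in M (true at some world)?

Let φ = ¬(□q ∨ q) ∨ p. Evaluate φ at each world:
  w0 (successors {w0, w1, w3, w5}): φ is true.
  w1 (successors {w0, w3, w4, w5}): φ is true.
  w2 (successors {w5}): φ is true.
  w3 (successors {w2, w3, w4, w5}): φ is false.
  w4 (successors {w2, w3}): φ is true.
  w5 (successors {w1, w2, w3, w4}): φ is true.
Detail at w0 (witness):
  At w0: ¬(□q ∨ q) is true, p is true, so ¬(□q ∨ q) ∨ p is true.
    At w0: □q ∨ q is false, so ¬(□q ∨ q) is true.
      At w0: □q is false, q is false, so □q ∨ q is false.

Yes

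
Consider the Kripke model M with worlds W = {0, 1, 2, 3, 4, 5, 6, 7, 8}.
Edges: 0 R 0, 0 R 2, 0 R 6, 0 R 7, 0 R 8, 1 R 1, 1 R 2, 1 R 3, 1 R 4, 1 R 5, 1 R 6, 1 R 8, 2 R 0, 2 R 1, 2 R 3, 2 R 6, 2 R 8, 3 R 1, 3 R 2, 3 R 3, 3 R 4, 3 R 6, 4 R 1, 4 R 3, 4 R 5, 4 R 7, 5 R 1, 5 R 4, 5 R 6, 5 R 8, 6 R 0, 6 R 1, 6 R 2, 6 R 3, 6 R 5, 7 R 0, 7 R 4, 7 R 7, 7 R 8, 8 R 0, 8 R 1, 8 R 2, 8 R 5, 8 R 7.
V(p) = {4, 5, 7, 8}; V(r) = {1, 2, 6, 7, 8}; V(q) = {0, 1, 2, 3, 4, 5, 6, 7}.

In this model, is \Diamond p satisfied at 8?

At 8: \Diamond p requires p at some successor in {0, 1, 2, 5, 7}.
  p holds at 5, so \Diamond p is true at 8.

Yes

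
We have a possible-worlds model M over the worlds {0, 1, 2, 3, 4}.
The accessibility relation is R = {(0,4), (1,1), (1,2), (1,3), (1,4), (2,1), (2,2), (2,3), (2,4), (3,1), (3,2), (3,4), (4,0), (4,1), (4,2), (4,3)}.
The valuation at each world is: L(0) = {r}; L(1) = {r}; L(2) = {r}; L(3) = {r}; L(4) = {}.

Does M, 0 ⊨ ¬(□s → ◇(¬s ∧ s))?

No

At 0: □s → ◇(¬s ∧ s) is true, so ¬(□s → ◇(¬s ∧ s)) is false.
  At 0: □s is false, ◇(¬s ∧ s) is false, so □s → ◇(¬s ∧ s) is true.
    At 0: □s requires s at every successor {4}.
      s fails at 4, so □s is false at 0.
    At 0: ◇(¬s ∧ s) requires ¬s ∧ s at some successor in {4}.
      At 4: ¬s ∧ s is false.
    So ◇(¬s ∧ s) is false at 0.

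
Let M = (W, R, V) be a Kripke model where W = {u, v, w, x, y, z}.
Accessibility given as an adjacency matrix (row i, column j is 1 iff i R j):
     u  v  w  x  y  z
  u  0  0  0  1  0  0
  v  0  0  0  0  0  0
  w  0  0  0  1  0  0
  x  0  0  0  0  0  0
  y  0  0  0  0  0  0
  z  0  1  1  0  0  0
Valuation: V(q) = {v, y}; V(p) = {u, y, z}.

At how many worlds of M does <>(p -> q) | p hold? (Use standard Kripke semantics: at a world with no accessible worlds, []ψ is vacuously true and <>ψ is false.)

4

Let φ = <>(p -> q) | p. Evaluate φ at each world:
  u (successors {x}): φ is true.
  v (successors ∅): φ is false.
  w (successors {x}): φ is true.
  x (successors ∅): φ is false.
  y (successors ∅): φ is true.
  z (successors {v, w}): φ is true.
For instance, at u:
  At u: <>(p -> q) is true, p is true, so <>(p -> q) | p is true.
    At u: <>(p -> q) requires p -> q at some successor in {x}.
      p -> q holds at x, so <>(p -> q) is true at u.
Satisfying worlds: {u, w, y, z}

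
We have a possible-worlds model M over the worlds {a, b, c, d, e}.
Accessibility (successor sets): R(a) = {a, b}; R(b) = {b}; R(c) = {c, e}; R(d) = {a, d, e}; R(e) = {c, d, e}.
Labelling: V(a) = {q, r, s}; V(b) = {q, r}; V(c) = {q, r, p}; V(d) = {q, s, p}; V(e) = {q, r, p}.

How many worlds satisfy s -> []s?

3

Let φ = s -> []s. Evaluate φ at each world:
  a (successors {a, b}): φ is false.
  b (successors {b}): φ is true.
  c (successors {c, e}): φ is true.
  d (successors {a, d, e}): φ is false.
  e (successors {c, d, e}): φ is true.
For instance, at e:
  At e: s is false, []s is false, so s -> []s is true.
    At e: []s requires s at every successor {c, d, e}.
      s fails at c, so []s is false at e.
Satisfying worlds: {b, c, e}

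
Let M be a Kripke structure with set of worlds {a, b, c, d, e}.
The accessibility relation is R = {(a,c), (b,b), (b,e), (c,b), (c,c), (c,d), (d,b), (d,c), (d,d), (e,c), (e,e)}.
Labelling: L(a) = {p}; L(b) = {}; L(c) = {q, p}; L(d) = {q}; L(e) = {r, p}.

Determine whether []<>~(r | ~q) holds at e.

Yes

At e: []<>~(r | ~q) requires <>~(r | ~q) at every successor {c, e}.
    At c: <>~(r | ~q) requires ~(r | ~q) at some successor in {b, c, d}.
      ~(r | ~q) holds at c, so <>~(r | ~q) is true at c.
    At e: <>~(r | ~q) requires ~(r | ~q) at some successor in {c, e}.
      ~(r | ~q) holds at c, so <>~(r | ~q) is true at e.
So []<>~(r | ~q) is true at e.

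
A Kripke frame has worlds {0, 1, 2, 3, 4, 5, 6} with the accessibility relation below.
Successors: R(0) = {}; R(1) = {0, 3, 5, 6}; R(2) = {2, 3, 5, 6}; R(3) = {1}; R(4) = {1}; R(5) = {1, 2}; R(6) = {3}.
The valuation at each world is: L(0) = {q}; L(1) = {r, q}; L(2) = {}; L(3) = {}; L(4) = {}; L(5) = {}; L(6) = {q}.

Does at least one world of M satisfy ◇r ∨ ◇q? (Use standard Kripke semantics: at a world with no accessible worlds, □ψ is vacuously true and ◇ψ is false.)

Yes

Let φ = ◇r ∨ ◇q. Evaluate φ at each world:
  0 (successors ∅): φ is false.
  1 (successors {0, 3, 5, 6}): φ is true.
  2 (successors {2, 3, 5, 6}): φ is true.
  3 (successors {1}): φ is true.
  4 (successors {1}): φ is true.
  5 (successors {1, 2}): φ is true.
  6 (successors {3}): φ is false.
Detail at 1 (witness):
  At 1: ◇r is false, ◇q is true, so ◇r ∨ ◇q is true.
    At 1: ◇r requires r at some successor in {0, 3, 5, 6}.
      At 0: r is false.
      At 3: r is false.
      At 5: r is false.
      At 6: r is false.
    So ◇r is false at 1.
    At 1: ◇q requires q at some successor in {0, 3, 5, 6}.
      q holds at 0, so ◇q is true at 1.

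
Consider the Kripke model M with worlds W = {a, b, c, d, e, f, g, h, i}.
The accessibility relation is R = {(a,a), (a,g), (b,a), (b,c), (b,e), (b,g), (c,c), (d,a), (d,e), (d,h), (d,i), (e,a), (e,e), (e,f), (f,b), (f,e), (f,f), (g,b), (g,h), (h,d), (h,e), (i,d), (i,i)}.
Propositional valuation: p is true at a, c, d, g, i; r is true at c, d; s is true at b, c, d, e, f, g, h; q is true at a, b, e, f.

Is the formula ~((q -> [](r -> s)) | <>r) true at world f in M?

Recall that []ψ holds at a world iff ψ holds at every accessible world, and <>ψ holds iff ψ holds at some accessible world.
At f: (q -> [](r -> s)) | <>r is true, so ~((q -> [](r -> s)) | <>r) is false.
  At f: q -> [](r -> s) is true, <>r is false, so (q -> [](r -> s)) | <>r is true.
    At f: q is true, [](r -> s) is true, so q -> [](r -> s) is true.
      At f: [](r -> s) requires r -> s at every successor {b, e, f}.
        At b: r -> s is true.
        At e: r -> s is true.
        At f: r -> s is true.
      So [](r -> s) is true at f.
    At f: <>r requires r at some successor in {b, e, f}.
      At b: r is false.
      At e: r is false.
      At f: r is false.
    So <>r is false at f.

No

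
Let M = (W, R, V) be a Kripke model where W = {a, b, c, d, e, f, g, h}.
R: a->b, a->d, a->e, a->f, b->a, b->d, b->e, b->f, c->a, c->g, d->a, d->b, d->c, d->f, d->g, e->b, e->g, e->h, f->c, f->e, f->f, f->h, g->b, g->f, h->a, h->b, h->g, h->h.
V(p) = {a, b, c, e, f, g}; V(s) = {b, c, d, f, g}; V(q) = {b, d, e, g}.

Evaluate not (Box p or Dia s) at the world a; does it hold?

No

Recall that Box ψ holds at a world iff ψ holds at every accessible world, and Dia ψ holds iff ψ holds at some accessible world.
At a: Box p or Dia s is true, so not (Box p or Dia s) is false.
  At a: Box p is false, Dia s is true, so Box p or Dia s is true.
    At a: Box p requires p at every successor {b, d, e, f}.
      p fails at d, so Box p is false at a.
    At a: Dia s requires s at some successor in {b, d, e, f}.
      s holds at b, so Dia s is true at a.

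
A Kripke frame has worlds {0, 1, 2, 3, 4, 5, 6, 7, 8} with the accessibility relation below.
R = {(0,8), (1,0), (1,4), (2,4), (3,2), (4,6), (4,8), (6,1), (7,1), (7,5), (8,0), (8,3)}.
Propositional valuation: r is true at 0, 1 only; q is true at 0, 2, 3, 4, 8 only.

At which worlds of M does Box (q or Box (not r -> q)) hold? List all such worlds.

0, 1, 2, 3, 4, 5, 6, 7, 8

Let φ = Box (q or Box (not r -> q)). Evaluate φ at each world:
  0 (successors {8}): φ is true.
  1 (successors {0, 4}): φ is true.
  2 (successors {4}): φ is true.
  3 (successors {2}): φ is true.
  4 (successors {6, 8}): φ is true.
  5 (successors ∅): φ is true.
  6 (successors {1}): φ is true.
  7 (successors {1, 5}): φ is true.
  8 (successors {0, 3}): φ is true.
For instance, at 1:
  At 1: Box (q or Box (not r -> q)) requires q or Box (not r -> q) at every successor {0, 4}.
      At 0: q is true, Box (not r -> q) is true, so q or Box (not r -> q) is true.
      At 4: q is true, Box (not r -> q) is false, so q or Box (not r -> q) is true.
  So Box (q or Box (not r -> q)) is true at 1.
Satisfying worlds: {0, 1, 2, 3, 4, 5, 6, 7, 8}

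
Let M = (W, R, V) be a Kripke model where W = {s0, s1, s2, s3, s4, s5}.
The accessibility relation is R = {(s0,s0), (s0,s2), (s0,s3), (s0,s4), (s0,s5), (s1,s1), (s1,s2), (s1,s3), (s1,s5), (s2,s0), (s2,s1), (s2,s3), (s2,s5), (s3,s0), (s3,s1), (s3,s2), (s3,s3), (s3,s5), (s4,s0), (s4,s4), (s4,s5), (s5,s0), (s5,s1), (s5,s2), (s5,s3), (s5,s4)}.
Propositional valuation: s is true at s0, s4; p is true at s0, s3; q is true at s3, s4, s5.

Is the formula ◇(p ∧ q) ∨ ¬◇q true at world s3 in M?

Yes

Recall that ◇ψ holds at a world iff ψ holds at some accessible world.
At s3: ◇(p ∧ q) is true, ¬◇q is false, so ◇(p ∧ q) ∨ ¬◇q is true.
  At s3: ◇(p ∧ q) requires p ∧ q at some successor in {s0, s1, s2, s3, s5}.
    p ∧ q holds at s3, so ◇(p ∧ q) is true at s3.
  At s3: ◇q is true, so ¬◇q is false.
    At s3: ◇q requires q at some successor in {s0, s1, s2, s3, s5}.
      q holds at s3, so ◇q is true at s3.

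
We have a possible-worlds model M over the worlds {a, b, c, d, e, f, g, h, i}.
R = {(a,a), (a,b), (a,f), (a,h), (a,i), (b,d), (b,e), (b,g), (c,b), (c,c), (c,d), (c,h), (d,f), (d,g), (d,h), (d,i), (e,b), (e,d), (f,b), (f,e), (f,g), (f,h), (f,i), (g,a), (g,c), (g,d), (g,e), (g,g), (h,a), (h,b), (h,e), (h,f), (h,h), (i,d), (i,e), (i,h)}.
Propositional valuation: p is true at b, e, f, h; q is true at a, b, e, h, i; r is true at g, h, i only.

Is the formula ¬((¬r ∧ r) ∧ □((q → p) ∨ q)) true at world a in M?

Yes

Recall that □ψ holds at a world iff ψ holds at every accessible world, and ◇ψ holds iff ψ holds at some accessible world.
At a: (¬r ∧ r) ∧ □((q → p) ∨ q) is false, so ¬((¬r ∧ r) ∧ □((q → p) ∨ q)) is true.
  At a: ¬r ∧ r is false, □((q → p) ∨ q) is true, so (¬r ∧ r) ∧ □((q → p) ∨ q) is false.
    At a: □((q → p) ∨ q) requires (q → p) ∨ q at every successor {a, b, f, h, i}.
      At a: (q → p) ∨ q is true.
      At b: (q → p) ∨ q is true.
      At f: (q → p) ∨ q is true.
      At h: (q → p) ∨ q is true.
      At i: (q → p) ∨ q is true.
    So □((q → p) ∨ q) is true at a.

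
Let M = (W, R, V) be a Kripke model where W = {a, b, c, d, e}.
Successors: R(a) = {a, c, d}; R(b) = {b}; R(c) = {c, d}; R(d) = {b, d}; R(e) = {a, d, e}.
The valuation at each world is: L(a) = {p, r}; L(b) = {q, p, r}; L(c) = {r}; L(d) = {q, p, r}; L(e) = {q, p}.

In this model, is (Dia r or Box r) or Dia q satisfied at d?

Yes

At d: Dia r or Box r is true, Dia q is true, so (Dia r or Box r) or Dia q is true.
  At d: Dia r is true, Box r is true, so Dia r or Box r is true.
    At d: Dia r requires r at some successor in {b, d}.
      r holds at b, so Dia r is true at d.
    At d: Box r requires r at every successor {b, d}.
      At b: r is true.
      At d: r is true.
    So Box r is true at d.
  At d: Dia q requires q at some successor in {b, d}.
    q holds at b, so Dia q is true at d.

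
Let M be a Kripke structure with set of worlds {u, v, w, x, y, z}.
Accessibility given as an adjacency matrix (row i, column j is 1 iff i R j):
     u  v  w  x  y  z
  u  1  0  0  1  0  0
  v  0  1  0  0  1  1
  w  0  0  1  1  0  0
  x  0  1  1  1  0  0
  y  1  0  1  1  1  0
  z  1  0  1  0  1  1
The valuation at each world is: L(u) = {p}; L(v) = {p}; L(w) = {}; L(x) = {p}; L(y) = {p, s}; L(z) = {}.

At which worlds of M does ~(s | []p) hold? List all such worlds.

v, w, x, z

Let φ = ~(s | []p). Evaluate φ at each world:
  u (successors {u, x}): φ is false.
  v (successors {v, y, z}): φ is true.
  w (successors {w, x}): φ is true.
  x (successors {v, w, x}): φ is true.
  y (successors {u, w, x, y}): φ is false.
  z (successors {u, w, y, z}): φ is true.
For instance, at v:
  At v: s | []p is false, so ~(s | []p) is true.
    At v: s is false, []p is false, so s | []p is false.
      At v: []p requires p at every successor {v, y, z}.
        p fails at z, so []p is false at v.
Satisfying worlds: {v, w, x, z}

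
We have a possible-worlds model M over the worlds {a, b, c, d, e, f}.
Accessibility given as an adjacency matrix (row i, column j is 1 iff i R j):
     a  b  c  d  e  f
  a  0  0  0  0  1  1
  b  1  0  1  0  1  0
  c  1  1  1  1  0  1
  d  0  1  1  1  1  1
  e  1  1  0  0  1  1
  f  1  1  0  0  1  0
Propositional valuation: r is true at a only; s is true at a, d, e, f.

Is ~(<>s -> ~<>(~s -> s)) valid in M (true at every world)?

Recall that <>ψ holds at a world iff ψ holds at some accessible world.
Let φ = ~(<>s -> ~<>(~s -> s)). Evaluate φ at each world:
  a (successors {e, f}): φ is true.
  b (successors {a, c, e}): φ is true.
  c (successors {a, b, c, d, f}): φ is true.
  d (successors {b, c, d, e, f}): φ is true.
  e (successors {a, b, e, f}): φ is true.
  f (successors {a, b, e}): φ is true.
For instance, at e:
  At e: <>s -> ~<>(~s -> s) is false, so ~(<>s -> ~<>(~s -> s)) is true.
    At e: <>s is true, ~<>(~s -> s) is false, so <>s -> ~<>(~s -> s) is false.
      At e: <>s requires s at some successor in {a, b, e, f}.
        s holds at a, so <>s is true at e.
      At e: <>(~s -> s) is true, so ~<>(~s -> s) is false.

Yes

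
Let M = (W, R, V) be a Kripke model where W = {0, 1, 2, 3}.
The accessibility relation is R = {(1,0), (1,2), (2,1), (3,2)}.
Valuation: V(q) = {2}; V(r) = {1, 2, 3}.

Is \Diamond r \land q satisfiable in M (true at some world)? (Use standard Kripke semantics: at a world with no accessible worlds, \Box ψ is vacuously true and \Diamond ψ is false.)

Yes

Let φ = \Diamond r \land q. Evaluate φ at each world:
  0 (successors ∅): φ is false.
  1 (successors {0, 2}): φ is false.
  2 (successors {1}): φ is true.
  3 (successors {2}): φ is false.
Detail at 2 (witness):
  At 2: \Diamond r is true, q is true, so \Diamond r \land q is true.
    At 2: \Diamond r requires r at some successor in {1}.
      r holds at 1, so \Diamond r is true at 2.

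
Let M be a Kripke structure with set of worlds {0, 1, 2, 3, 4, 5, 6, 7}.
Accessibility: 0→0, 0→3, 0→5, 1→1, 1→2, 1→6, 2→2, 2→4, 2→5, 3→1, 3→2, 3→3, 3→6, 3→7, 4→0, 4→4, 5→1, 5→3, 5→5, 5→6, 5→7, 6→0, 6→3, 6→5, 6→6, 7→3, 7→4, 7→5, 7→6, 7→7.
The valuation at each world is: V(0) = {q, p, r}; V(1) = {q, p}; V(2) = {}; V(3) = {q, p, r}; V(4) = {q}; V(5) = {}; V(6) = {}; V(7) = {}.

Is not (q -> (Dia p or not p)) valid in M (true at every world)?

No

Let φ = not (q -> (Dia p or not p)). Evaluate φ at each world:
  0 (successors {0, 3, 5}): φ is false.
  1 (successors {1, 2, 6}): φ is false.
  2 (successors {2, 4, 5}): φ is false.
  3 (successors {1, 2, 3, 6, 7}): φ is false.
  4 (successors {0, 4}): φ is false.
  5 (successors {1, 3, 5, 6, 7}): φ is false.
  6 (successors {0, 3, 5, 6}): φ is false.
  7 (successors {3, 4, 5, 6, 7}): φ is false.
Detail at 0 (counterexample):
  At 0: q -> (Dia p or not p) is true, so not (q -> (Dia p or not p)) is false.
    At 0: q is true, Dia p or not p is true, so q -> (Dia p or not p) is true.
      At 0: Dia p is true, not p is false, so Dia p or not p is true.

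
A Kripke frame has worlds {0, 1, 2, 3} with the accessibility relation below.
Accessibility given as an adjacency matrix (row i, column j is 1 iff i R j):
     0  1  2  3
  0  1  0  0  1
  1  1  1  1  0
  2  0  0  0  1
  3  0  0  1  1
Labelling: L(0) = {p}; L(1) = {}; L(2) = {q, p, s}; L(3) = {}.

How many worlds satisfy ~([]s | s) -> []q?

Let φ = ~([]s | s) -> []q. Evaluate φ at each world:
  0 (successors {0, 3}): φ is false.
  1 (successors {0, 1, 2}): φ is false.
  2 (successors {3}): φ is true.
  3 (successors {2, 3}): φ is false.
For instance, at 3:
  At 3: ~([]s | s) is true, []q is false, so ~([]s | s) -> []q is false.
    At 3: []s | s is false, so ~([]s | s) is true.
      At 3: []s is false, s is false, so []s | s is false.
    At 3: []q requires q at every successor {2, 3}.
      q fails at 3, so []q is false at 3.
Satisfying worlds: {2}

1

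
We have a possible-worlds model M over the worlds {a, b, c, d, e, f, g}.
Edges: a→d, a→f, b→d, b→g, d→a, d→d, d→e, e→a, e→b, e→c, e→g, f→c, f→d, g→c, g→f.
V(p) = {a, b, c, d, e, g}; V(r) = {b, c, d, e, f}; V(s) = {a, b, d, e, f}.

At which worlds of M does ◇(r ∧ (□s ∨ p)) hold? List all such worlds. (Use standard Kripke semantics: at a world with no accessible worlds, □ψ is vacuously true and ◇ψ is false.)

a, b, d, e, f, g

Recall that □ψ holds at a world iff ψ holds at every accessible world, and ◇ψ holds iff ψ holds at some accessible world.
Let φ = ◇(r ∧ (□s ∨ p)). Evaluate φ at each world:
  a (successors {d, f}): φ is true.
  b (successors {d, g}): φ is true.
  c (successors ∅): φ is false.
  d (successors {a, d, e}): φ is true.
  e (successors {a, b, c, g}): φ is true.
  f (successors {c, d}): φ is true.
  g (successors {c, f}): φ is true.
For instance, at d:
  At d: ◇(r ∧ (□s ∨ p)) requires r ∧ (□s ∨ p) at some successor in {a, d, e}.
    r ∧ (□s ∨ p) holds at d, so ◇(r ∧ (□s ∨ p)) is true at d.
      At d: r is true, □s ∨ p is true, so r ∧ (□s ∨ p) is true.
Satisfying worlds: {a, b, d, e, f, g}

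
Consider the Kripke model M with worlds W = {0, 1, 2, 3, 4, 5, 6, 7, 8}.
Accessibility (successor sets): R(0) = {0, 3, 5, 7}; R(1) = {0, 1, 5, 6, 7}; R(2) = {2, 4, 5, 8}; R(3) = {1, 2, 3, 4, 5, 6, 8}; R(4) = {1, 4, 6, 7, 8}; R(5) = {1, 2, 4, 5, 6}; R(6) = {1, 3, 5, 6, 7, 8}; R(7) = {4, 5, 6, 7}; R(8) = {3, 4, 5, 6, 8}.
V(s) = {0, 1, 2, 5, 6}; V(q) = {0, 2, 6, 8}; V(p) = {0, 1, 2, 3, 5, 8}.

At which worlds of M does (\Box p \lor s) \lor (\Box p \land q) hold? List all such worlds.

0, 1, 2, 5, 6

Let φ = (\Box p \lor s) \lor (\Box p \land q). Evaluate φ at each world:
  0 (successors {0, 3, 5, 7}): φ is true.
  1 (successors {0, 1, 5, 6, 7}): φ is true.
  2 (successors {2, 4, 5, 8}): φ is true.
  3 (successors {1, 2, 3, 4, 5, 6, 8}): φ is false.
  4 (successors {1, 4, 6, 7, 8}): φ is false.
  5 (successors {1, 2, 4, 5, 6}): φ is true.
  6 (successors {1, 3, 5, 6, 7, 8}): φ is true.
  7 (successors {4, 5, 6, 7}): φ is false.
  8 (successors {3, 4, 5, 6, 8}): φ is false.
For instance, at 8:
  At 8: \Box p \lor s is false, \Box p \land q is false, so (\Box p \lor s) \lor (\Box p \land q) is false.
    At 8: \Box p is false, s is false, so \Box p \lor s is false.
      At 8: \Box p requires p at every successor {3, 4, 5, 6, 8}.
        p fails at 4, so \Box p is false at 8.
    At 8: \Box p is false, q is true, so \Box p \land q is false.
      At 8: \Box p requires p at every successor {3, 4, 5, 6, 8}.
        p fails at 4, so \Box p is false at 8.
Satisfying worlds: {0, 1, 2, 5, 6}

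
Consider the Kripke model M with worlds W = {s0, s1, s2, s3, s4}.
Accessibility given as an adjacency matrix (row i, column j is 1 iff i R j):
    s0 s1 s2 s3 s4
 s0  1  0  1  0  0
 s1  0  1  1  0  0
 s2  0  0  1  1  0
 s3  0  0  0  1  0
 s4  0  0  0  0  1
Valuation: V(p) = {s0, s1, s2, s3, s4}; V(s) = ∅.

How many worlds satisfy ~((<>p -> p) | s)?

Let φ = ~((<>p -> p) | s). Evaluate φ at each world:
  s0 (successors {s0, s2}): φ is false.
  s1 (successors {s1, s2}): φ is false.
  s2 (successors {s2, s3}): φ is false.
  s3 (successors {s3}): φ is false.
  s4 (successors {s4}): φ is false.
For instance, at s4:
  At s4: (<>p -> p) | s is true, so ~((<>p -> p) | s) is false.
    At s4: <>p -> p is true, s is false, so (<>p -> p) | s is true.
      At s4: <>p is true, p is true, so <>p -> p is true.
Satisfying worlds: none.

0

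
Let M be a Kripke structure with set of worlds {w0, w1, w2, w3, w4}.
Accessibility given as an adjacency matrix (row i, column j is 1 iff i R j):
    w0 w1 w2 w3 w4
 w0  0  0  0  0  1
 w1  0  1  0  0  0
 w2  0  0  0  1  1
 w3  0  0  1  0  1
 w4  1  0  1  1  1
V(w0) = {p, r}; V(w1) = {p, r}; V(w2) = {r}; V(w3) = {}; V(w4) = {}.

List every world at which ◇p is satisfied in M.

w1, w4

Recall that ◇ψ holds at a world iff ψ holds at some accessible world.
Let φ = ◇p. Evaluate φ at each world:
  w0 (successors {w4}): φ is false.
  w1 (successors {w1}): φ is true.
  w2 (successors {w3, w4}): φ is false.
  w3 (successors {w2, w4}): φ is false.
  w4 (successors {w0, w2, w3, w4}): φ is true.
For instance, at w1:
  At w1: ◇p requires p at some successor in {w1}.
    p holds at w1, so ◇p is true at w1.
Satisfying worlds: {w1, w4}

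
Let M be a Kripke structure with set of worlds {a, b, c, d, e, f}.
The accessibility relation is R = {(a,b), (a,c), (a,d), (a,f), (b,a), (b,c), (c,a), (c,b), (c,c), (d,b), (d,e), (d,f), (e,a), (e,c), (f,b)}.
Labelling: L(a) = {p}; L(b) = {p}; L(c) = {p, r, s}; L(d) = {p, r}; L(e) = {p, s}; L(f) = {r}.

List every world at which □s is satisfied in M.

Let φ = □s. Evaluate φ at each world:
  a (successors {b, c, d, f}): φ is false.
  b (successors {a, c}): φ is false.
  c (successors {a, b, c}): φ is false.
  d (successors {b, e, f}): φ is false.
  e (successors {a, c}): φ is false.
  f (successors {b}): φ is false.
For instance, at f:
  At f: □s requires s at every successor {b}.
    s fails at b, so □s is false at f.
Satisfying worlds: none.

none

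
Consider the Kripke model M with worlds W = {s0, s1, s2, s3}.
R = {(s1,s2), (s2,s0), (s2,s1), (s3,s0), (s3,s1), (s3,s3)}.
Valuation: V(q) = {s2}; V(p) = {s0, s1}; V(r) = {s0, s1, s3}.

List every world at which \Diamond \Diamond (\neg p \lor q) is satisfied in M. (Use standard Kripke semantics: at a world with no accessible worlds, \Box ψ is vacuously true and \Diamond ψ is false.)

s2, s3

Recall that \Diamond ψ holds at a world iff ψ holds at some accessible world.
Let φ = \Diamond \Diamond (\neg p \lor q). Evaluate φ at each world:
  s0 (successors ∅): φ is false.
  s1 (successors {s2}): φ is false.
  s2 (successors {s0, s1}): φ is true.
  s3 (successors {s0, s1, s3}): φ is true.
For instance, at s3:
  At s3: \Diamond \Diamond (\neg p \lor q) requires \Diamond (\neg p \lor q) at some successor in {s0, s1, s3}.
    \Diamond (\neg p \lor q) holds at s1, so \Diamond \Diamond (\neg p \lor q) is true at s3.
      At s1: \Diamond (\neg p \lor q) requires \neg p \lor q at some successor in {s2}.
        \neg p \lor q holds at s2, so \Diamond (\neg p \lor q) is true at s1.
Satisfying worlds: {s2, s3}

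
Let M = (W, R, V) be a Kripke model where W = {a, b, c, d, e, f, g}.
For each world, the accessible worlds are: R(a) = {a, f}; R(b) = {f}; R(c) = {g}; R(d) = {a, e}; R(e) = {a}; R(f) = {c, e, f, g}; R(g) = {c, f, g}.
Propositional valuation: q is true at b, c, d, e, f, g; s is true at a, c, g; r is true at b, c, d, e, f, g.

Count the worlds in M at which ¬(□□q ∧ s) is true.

Let φ = ¬(□□q ∧ s). Evaluate φ at each world:
  a (successors {a, f}): φ is true.
  b (successors {f}): φ is true.
  c (successors {g}): φ is false.
  d (successors {a, e}): φ is true.
  e (successors {a}): φ is true.
  f (successors {c, e, f, g}): φ is true.
  g (successors {c, f, g}): φ is false.
For instance, at c:
  At c: □□q ∧ s is true, so ¬(□□q ∧ s) is false.
    At c: □□q is true, s is true, so □□q ∧ s is true.
      At c: □□q requires □q at every successor {g}.
        At g: □q is true.
      So □□q is true at c.
Satisfying worlds: {a, b, d, e, f}

5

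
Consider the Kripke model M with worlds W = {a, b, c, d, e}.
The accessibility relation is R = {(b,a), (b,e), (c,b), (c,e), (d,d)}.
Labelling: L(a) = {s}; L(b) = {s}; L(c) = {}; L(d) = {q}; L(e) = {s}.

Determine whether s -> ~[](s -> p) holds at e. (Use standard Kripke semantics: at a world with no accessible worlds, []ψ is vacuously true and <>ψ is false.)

No

At e: s is true, ~[](s -> p) is false, so s -> ~[](s -> p) is false.
  At e: [](s -> p) is true, so ~[](s -> p) is false.
    At e: no accessible worlds, so [](s -> p) holds vacuously.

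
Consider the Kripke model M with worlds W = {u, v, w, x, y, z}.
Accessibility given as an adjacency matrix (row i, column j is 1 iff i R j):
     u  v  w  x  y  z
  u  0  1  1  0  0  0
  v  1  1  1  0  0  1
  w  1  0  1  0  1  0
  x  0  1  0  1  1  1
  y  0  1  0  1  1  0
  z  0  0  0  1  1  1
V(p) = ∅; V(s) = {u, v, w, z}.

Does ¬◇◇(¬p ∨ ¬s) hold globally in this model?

Let φ = ¬◇◇(¬p ∨ ¬s). Evaluate φ at each world:
  u (successors {v, w}): φ is false.
  v (successors {u, v, w, z}): φ is false.
  w (successors {u, w, y}): φ is false.
  x (successors {v, x, y, z}): φ is false.
  y (successors {v, x, y}): φ is false.
  z (successors {x, y, z}): φ is false.
Detail at u (counterexample):
  At u: ◇◇(¬p ∨ ¬s) is true, so ¬◇◇(¬p ∨ ¬s) is false.
    At u: ◇◇(¬p ∨ ¬s) requires ◇(¬p ∨ ¬s) at some successor in {v, w}.
      ◇(¬p ∨ ¬s) holds at v, so ◇◇(¬p ∨ ¬s) is true at u.

No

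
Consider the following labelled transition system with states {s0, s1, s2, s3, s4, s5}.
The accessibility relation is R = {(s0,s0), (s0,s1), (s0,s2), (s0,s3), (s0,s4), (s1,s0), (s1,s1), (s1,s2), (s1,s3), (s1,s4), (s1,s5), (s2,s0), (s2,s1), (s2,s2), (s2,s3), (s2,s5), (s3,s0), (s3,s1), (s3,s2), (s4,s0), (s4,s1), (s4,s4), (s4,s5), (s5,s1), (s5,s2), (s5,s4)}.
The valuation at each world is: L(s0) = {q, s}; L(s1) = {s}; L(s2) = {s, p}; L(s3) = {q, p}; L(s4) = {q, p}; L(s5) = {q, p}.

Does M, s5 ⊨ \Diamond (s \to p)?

At s5: \Diamond (s \to p) requires s \to p at some successor in {s1, s2, s4}.
  s \to p holds at s2, so \Diamond (s \to p) is true at s5.

Yes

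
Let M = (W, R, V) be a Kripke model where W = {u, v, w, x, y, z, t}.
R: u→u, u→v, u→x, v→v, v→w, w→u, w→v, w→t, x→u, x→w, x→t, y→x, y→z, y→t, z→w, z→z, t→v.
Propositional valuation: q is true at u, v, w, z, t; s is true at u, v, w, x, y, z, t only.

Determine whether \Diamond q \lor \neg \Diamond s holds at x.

Yes

Recall that \Diamond ψ holds at a world iff ψ holds at some accessible world.
At x: \Diamond q is true, \neg \Diamond s is false, so \Diamond q \lor \neg \Diamond s is true.
  At x: \Diamond q requires q at some successor in {u, w, t}.
    q holds at u, so \Diamond q is true at x.
  At x: \Diamond s is true, so \neg \Diamond s is false.
    At x: \Diamond s requires s at some successor in {u, w, t}.
      s holds at u, so \Diamond s is true at x.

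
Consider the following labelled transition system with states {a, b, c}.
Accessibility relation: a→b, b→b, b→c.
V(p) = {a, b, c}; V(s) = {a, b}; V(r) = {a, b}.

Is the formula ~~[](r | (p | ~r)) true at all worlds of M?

Yes

Let φ = ~~[](r | (p | ~r)). Evaluate φ at each world:
  a (successors {b}): φ is true.
  b (successors {b, c}): φ is true.
  c (successors ∅): φ is true.
For instance, at b:
  At b: ~[](r | (p | ~r)) is false, so ~~[](r | (p | ~r)) is true.
    At b: [](r | (p | ~r)) is true, so ~[](r | (p | ~r)) is false.
      At b: [](r | (p | ~r)) requires r | (p | ~r) at every successor {b, c}.
        At b: r | (p | ~r) is true.
        At c: r | (p | ~r) is true.
      So [](r | (p | ~r)) is true at b.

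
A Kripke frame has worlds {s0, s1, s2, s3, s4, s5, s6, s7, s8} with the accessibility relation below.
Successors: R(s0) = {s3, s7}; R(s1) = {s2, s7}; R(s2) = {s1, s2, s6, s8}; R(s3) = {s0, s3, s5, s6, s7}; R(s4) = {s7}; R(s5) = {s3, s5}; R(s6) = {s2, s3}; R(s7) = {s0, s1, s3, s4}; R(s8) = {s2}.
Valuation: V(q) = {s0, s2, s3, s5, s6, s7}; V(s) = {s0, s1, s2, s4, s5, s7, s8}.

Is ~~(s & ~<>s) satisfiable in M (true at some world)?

No

Let φ = ~~(s & ~<>s). Evaluate φ at each world:
  s0 (successors {s3, s7}): φ is false.
  s1 (successors {s2, s7}): φ is false.
  s2 (successors {s1, s2, s6, s8}): φ is false.
  s3 (successors {s0, s3, s5, s6, s7}): φ is false.
  s4 (successors {s7}): φ is false.
  s5 (successors {s3, s5}): φ is false.
  s6 (successors {s2, s3}): φ is false.
  s7 (successors {s0, s1, s3, s4}): φ is false.
  s8 (successors {s2}): φ is false.
For instance, at s1:
  At s1: ~(s & ~<>s) is true, so ~~(s & ~<>s) is false.
    At s1: s & ~<>s is false, so ~(s & ~<>s) is true.
      At s1: s is true, ~<>s is false, so s & ~<>s is false.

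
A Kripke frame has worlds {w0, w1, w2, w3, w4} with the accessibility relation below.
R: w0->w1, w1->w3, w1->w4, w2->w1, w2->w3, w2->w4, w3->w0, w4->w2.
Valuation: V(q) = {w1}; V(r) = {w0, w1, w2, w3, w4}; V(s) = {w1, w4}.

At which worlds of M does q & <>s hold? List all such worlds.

w1

Let φ = q & <>s. Evaluate φ at each world:
  w0 (successors {w1}): φ is false.
  w1 (successors {w3, w4}): φ is true.
  w2 (successors {w1, w3, w4}): φ is false.
  w3 (successors {w0}): φ is false.
  w4 (successors {w2}): φ is false.
For instance, at w1:
  At w1: q is true, <>s is true, so q & <>s is true.
    At w1: <>s requires s at some successor in {w3, w4}.
      s holds at w4, so <>s is true at w1.
Satisfying worlds: {w1}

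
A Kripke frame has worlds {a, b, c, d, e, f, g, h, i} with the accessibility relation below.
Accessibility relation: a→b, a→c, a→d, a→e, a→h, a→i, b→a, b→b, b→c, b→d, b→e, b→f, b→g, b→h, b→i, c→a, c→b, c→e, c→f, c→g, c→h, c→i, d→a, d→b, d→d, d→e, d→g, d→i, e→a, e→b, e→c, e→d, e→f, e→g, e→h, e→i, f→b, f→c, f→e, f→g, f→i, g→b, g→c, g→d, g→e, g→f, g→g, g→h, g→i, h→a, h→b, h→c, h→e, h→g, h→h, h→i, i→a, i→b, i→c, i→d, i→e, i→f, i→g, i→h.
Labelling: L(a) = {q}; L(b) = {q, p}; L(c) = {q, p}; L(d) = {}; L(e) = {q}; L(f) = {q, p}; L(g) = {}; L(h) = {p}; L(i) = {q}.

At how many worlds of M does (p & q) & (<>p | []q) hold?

Let φ = (p & q) & (<>p | []q). Evaluate φ at each world:
  a (successors {b, c, d, e, h, i}): φ is false.
  b (successors {a, b, c, d, e, f, g, h, i}): φ is true.
  c (successors {a, b, e, f, g, h, i}): φ is true.
  d (successors {a, b, d, e, g, i}): φ is false.
  e (successors {a, b, c, d, f, g, h, i}): φ is false.
  f (successors {b, c, e, g, i}): φ is true.
  g (successors {b, c, d, e, f, g, h, i}): φ is false.
  h (successors {a, b, c, e, g, h, i}): φ is false.
  i (successors {a, b, c, d, e, f, g, h}): φ is false.
For instance, at h:
  At h: p & q is false, <>p | []q is true, so (p & q) & (<>p | []q) is false.
    At h: <>p is true, []q is false, so <>p | []q is true.
      At h: <>p requires p at some successor in {a, b, c, e, g, h, i}.
        p holds at b, so <>p is true at h.
      At h: []q requires q at every successor {a, b, c, e, g, h, i}.
        q fails at g, so []q is false at h.
Satisfying worlds: {b, c, f}

3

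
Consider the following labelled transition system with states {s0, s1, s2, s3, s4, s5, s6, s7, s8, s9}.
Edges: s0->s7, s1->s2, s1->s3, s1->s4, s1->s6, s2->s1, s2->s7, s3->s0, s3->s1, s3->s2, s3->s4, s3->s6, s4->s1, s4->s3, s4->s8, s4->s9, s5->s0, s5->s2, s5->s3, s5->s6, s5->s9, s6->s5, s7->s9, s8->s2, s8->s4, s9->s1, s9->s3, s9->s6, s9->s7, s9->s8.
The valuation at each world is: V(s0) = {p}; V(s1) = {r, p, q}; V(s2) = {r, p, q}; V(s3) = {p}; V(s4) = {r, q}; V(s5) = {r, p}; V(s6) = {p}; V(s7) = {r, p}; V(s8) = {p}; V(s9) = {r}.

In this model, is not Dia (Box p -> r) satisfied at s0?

Recall that Box ψ holds at a world iff ψ holds at every accessible world, and Dia ψ holds iff ψ holds at some accessible world.
At s0: Dia (Box p -> r) is true, so not Dia (Box p -> r) is false.
  At s0: Dia (Box p -> r) requires Box p -> r at some successor in {s7}.
    Box p -> r holds at s7, so Dia (Box p -> r) is true at s0.
      At s7: Box p is false, r is true, so Box p -> r is true.

No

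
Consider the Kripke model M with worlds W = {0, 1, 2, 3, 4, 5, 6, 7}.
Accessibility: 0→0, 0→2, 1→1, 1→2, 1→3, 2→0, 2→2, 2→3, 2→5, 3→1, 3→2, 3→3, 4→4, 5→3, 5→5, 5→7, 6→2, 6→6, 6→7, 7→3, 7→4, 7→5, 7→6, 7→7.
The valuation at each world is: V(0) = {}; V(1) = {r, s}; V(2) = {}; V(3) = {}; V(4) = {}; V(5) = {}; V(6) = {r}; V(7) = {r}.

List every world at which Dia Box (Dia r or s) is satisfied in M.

2, 5, 7

Let φ = Dia Box (Dia r or s). Evaluate φ at each world:
  0 (successors {0, 2}): φ is false.
  1 (successors {1, 2, 3}): φ is false.
  2 (successors {0, 2, 3, 5}): φ is true.
  3 (successors {1, 2, 3}): φ is false.
  4 (successors {4}): φ is false.
  5 (successors {3, 5, 7}): φ is true.
  6 (successors {2, 6, 7}): φ is false.
  7 (successors {3, 4, 5, 6, 7}): φ is true.
For instance, at 0:
  At 0: Dia Box (Dia r or s) requires Box (Dia r or s) at some successor in {0, 2}.
    At 0: Box (Dia r or s) is false.
    At 2: Box (Dia r or s) is false.
  So Dia Box (Dia r or s) is false at 0.
Satisfying worlds: {2, 5, 7}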